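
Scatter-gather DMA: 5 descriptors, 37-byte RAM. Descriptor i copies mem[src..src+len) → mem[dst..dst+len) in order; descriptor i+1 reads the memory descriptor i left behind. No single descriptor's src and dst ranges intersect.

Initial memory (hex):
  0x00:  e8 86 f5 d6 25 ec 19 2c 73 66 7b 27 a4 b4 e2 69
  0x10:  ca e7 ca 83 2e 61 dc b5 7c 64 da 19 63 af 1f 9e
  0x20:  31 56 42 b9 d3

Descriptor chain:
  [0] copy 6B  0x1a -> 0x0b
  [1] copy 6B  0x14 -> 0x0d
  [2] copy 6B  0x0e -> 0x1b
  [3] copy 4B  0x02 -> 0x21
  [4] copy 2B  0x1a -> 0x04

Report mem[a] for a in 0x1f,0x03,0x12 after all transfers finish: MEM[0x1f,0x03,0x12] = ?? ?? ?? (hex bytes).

  after D0: wrote 6B at 0x0b = da1963af1f9e
  after D1: wrote 6B at 0x0d = 2e61dcb57c64
  after D2: wrote 6B at 0x1b = 61dcb57c6483
  after D3: wrote 4B at 0x21 = f5d625ec
  after D4: wrote 2B at 0x04 = da61
query mem[0x1f]=0x64, mem[0x03]=0xd6, mem[0x12]=0x64

MEM[0x1f,0x03,0x12] = 64 d6 64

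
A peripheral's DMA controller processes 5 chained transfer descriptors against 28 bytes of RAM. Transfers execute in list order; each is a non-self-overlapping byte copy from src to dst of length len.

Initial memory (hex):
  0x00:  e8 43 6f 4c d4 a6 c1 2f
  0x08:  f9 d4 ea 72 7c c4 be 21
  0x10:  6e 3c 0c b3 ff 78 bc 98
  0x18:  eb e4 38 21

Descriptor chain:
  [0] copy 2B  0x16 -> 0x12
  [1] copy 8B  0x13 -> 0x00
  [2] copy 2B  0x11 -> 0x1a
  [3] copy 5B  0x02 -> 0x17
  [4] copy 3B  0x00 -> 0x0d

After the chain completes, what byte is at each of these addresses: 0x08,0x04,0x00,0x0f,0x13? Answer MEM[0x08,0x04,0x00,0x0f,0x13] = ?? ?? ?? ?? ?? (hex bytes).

  after D0: wrote 2B at 0x12 = bc98
  after D1: wrote 8B at 0x00 = 98ff78bc98ebe438
  after D2: wrote 2B at 0x1a = 3cbc
  after D3: wrote 5B at 0x17 = 78bc98ebe4
  after D4: wrote 3B at 0x0d = 98ff78
query mem[0x08]=0xf9, mem[0x04]=0x98, mem[0x00]=0x98, mem[0x0f]=0x78, mem[0x13]=0x98

MEM[0x08,0x04,0x00,0x0f,0x13] = f9 98 98 78 98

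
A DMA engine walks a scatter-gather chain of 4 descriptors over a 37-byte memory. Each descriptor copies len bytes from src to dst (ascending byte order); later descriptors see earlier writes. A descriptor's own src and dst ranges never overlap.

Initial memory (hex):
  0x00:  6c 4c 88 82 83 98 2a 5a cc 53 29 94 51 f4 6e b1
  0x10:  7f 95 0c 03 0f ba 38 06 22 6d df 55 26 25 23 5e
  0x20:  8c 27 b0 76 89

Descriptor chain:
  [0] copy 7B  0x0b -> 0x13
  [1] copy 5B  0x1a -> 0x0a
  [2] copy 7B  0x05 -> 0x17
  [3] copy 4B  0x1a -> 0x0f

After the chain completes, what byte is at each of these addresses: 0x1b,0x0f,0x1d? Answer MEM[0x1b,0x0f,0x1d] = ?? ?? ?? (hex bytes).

MEM[0x1b,0x0f,0x1d] = 53 cc 55

D0: mem[0x13..0x19] <- [94 51 f4 6e b1 7f 95]
D1: mem[0x0a..0x0e] <- [df 55 26 25 23]
D2: mem[0x17..0x1d] <- [98 2a 5a cc 53 df 55]
D3: mem[0x0f..0x12] <- [cc 53 df 55]
query mem[0x1b]=0x53, mem[0x0f]=0xcc, mem[0x1d]=0x55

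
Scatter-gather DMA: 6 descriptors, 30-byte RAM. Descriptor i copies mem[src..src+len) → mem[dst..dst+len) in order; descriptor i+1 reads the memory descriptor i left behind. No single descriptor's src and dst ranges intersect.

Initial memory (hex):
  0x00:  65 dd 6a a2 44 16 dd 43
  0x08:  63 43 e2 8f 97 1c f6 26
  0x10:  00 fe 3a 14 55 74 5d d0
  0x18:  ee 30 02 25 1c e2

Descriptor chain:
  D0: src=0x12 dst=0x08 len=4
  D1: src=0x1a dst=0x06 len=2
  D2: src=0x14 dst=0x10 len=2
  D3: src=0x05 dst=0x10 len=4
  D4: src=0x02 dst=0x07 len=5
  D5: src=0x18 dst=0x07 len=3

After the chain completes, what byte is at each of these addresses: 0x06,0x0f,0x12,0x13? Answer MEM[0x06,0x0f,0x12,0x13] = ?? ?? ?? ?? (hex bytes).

D0: mem[0x08..0x0b] <- [3a 14 55 74]
D1: mem[0x06..0x07] <- [02 25]
D2: mem[0x10..0x11] <- [55 74]
D3: mem[0x10..0x13] <- [16 02 25 3a]
D4: mem[0x07..0x0b] <- [6a a2 44 16 02]
D5: mem[0x07..0x09] <- [ee 30 02]
query mem[0x06]=0x02, mem[0x0f]=0x26, mem[0x12]=0x25, mem[0x13]=0x3a

MEM[0x06,0x0f,0x12,0x13] = 02 26 25 3a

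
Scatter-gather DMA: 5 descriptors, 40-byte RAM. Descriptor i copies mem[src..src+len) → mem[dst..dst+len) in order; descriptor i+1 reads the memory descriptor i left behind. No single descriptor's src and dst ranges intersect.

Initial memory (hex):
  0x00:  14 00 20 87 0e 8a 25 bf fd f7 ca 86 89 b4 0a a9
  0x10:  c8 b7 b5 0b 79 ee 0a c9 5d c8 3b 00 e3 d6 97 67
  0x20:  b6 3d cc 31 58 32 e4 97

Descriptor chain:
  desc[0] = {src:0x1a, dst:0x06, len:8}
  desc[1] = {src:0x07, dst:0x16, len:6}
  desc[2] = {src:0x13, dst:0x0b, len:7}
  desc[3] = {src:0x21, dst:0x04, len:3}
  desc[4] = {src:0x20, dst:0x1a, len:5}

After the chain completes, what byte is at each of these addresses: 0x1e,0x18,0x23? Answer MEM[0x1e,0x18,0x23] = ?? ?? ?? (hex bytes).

MEM[0x1e,0x18,0x23] = 58 d6 31

[0] 0x1a->0x06 len=8 : 3b 00 e3 d6 97 67 b6 3d
[1] 0x07->0x16 len=6 : 00 e3 d6 97 67 b6
[2] 0x13->0x0b len=7 : 0b 79 ee 00 e3 d6 97
[3] 0x21->0x04 len=3 : 3d cc 31
[4] 0x20->0x1a len=5 : b6 3d cc 31 58
query mem[0x1e]=0x58, mem[0x18]=0xd6, mem[0x23]=0x31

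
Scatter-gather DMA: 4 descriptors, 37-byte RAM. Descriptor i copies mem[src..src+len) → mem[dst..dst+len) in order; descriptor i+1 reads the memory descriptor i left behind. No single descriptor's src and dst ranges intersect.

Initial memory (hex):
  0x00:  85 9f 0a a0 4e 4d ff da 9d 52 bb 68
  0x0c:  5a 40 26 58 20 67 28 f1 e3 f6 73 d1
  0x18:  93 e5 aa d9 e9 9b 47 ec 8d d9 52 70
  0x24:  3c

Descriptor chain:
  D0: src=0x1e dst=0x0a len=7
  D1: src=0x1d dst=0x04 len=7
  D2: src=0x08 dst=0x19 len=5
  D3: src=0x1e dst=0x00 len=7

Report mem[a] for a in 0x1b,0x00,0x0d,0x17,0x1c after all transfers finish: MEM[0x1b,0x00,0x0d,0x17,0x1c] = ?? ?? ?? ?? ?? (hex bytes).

MEM[0x1b,0x00,0x0d,0x17,0x1c] = 70 47 d9 d1 ec

D0: mem[0x0a..0x10] <- [47 ec 8d d9 52 70 3c]
D1: mem[0x04..0x0a] <- [9b 47 ec 8d d9 52 70]
D2: mem[0x19..0x1d] <- [d9 52 70 ec 8d]
D3: mem[0x00..0x06] <- [47 ec 8d d9 52 70 3c]
query mem[0x1b]=0x70, mem[0x00]=0x47, mem[0x0d]=0xd9, mem[0x17]=0xd1, mem[0x1c]=0xec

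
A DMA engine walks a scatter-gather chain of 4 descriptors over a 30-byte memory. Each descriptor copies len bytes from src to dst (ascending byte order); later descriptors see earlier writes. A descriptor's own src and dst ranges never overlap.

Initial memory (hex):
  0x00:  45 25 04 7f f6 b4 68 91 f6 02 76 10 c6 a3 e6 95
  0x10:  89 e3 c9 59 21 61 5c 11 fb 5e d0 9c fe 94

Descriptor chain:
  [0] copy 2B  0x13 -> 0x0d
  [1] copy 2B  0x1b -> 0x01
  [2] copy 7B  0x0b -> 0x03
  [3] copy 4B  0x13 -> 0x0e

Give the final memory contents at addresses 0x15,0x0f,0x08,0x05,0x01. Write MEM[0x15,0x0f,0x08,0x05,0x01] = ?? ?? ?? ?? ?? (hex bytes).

D0: mem[0x0d..0x0e] <- [59 21]
D1: mem[0x01..0x02] <- [9c fe]
D2: mem[0x03..0x09] <- [10 c6 59 21 95 89 e3]
D3: mem[0x0e..0x11] <- [59 21 61 5c]
query mem[0x15]=0x61, mem[0x0f]=0x21, mem[0x08]=0x89, mem[0x05]=0x59, mem[0x01]=0x9c

MEM[0x15,0x0f,0x08,0x05,0x01] = 61 21 89 59 9c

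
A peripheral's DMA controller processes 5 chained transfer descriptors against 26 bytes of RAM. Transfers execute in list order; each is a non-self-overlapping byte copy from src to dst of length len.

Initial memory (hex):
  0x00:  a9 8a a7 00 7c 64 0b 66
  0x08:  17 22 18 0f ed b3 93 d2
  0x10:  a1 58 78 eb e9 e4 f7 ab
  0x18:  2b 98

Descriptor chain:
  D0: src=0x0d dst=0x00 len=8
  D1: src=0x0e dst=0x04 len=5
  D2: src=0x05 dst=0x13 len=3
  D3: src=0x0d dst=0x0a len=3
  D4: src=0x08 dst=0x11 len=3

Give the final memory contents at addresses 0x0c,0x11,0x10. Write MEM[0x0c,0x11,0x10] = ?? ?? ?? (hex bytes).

MEM[0x0c,0x11,0x10] = d2 78 a1

[0] 0x0d->0x00 len=8 : b3 93 d2 a1 58 78 eb e9
[1] 0x0e->0x04 len=5 : 93 d2 a1 58 78
[2] 0x05->0x13 len=3 : d2 a1 58
[3] 0x0d->0x0a len=3 : b3 93 d2
[4] 0x08->0x11 len=3 : 78 22 b3
query mem[0x0c]=0xd2, mem[0x11]=0x78, mem[0x10]=0xa1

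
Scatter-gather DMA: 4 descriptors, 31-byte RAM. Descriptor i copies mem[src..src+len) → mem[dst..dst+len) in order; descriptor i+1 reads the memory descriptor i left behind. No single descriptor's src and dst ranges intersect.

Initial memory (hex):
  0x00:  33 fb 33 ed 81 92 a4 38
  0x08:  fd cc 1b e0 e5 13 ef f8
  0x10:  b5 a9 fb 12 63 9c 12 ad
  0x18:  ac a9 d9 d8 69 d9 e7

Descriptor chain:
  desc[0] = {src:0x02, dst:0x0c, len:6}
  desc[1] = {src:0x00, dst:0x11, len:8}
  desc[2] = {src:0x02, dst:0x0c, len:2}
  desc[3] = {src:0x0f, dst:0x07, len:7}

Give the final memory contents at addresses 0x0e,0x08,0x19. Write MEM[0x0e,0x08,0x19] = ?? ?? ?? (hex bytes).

MEM[0x0e,0x08,0x19] = 81 a4 a9

  after D0: wrote 6B at 0x0c = 33ed8192a438
  after D1: wrote 8B at 0x11 = 33fb33ed8192a438
  after D2: wrote 2B at 0x0c = 33ed
  after D3: wrote 7B at 0x07 = 92a433fb33ed81
query mem[0x0e]=0x81, mem[0x08]=0xa4, mem[0x19]=0xa9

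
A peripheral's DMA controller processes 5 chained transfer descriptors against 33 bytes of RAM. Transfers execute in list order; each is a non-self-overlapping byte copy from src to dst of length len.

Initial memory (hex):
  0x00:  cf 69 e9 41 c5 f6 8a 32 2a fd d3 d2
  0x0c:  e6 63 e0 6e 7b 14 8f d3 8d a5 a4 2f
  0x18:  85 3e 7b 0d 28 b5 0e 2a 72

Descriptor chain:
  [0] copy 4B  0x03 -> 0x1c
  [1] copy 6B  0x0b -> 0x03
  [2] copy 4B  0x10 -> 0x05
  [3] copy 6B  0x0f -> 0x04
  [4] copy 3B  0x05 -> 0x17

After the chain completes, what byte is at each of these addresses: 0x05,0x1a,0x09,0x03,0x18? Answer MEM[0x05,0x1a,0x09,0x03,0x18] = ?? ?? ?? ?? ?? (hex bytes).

D0: mem[0x1c..0x1f] <- [41 c5 f6 8a]
D1: mem[0x03..0x08] <- [d2 e6 63 e0 6e 7b]
D2: mem[0x05..0x08] <- [7b 14 8f d3]
D3: mem[0x04..0x09] <- [6e 7b 14 8f d3 8d]
D4: mem[0x17..0x19] <- [7b 14 8f]
query mem[0x05]=0x7b, mem[0x1a]=0x7b, mem[0x09]=0x8d, mem[0x03]=0xd2, mem[0x18]=0x14

MEM[0x05,0x1a,0x09,0x03,0x18] = 7b 7b 8d d2 14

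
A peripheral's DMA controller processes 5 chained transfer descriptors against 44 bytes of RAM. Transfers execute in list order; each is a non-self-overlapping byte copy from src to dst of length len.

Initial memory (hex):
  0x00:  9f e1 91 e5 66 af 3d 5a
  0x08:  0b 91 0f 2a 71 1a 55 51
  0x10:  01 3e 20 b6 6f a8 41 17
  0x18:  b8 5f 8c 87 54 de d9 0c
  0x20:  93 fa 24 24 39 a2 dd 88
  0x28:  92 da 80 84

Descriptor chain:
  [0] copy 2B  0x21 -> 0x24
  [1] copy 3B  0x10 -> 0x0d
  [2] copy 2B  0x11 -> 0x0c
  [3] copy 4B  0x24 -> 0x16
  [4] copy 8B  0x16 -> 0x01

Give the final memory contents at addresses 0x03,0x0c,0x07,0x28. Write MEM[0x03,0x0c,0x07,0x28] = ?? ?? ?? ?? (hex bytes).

  after D0: wrote 2B at 0x24 = fa24
  after D1: wrote 3B at 0x0d = 013e20
  after D2: wrote 2B at 0x0c = 3e20
  after D3: wrote 4B at 0x16 = fa24dd88
  after D4: wrote 8B at 0x01 = fa24dd888c8754de
query mem[0x03]=0xdd, mem[0x0c]=0x3e, mem[0x07]=0x54, mem[0x28]=0x92

MEM[0x03,0x0c,0x07,0x28] = dd 3e 54 92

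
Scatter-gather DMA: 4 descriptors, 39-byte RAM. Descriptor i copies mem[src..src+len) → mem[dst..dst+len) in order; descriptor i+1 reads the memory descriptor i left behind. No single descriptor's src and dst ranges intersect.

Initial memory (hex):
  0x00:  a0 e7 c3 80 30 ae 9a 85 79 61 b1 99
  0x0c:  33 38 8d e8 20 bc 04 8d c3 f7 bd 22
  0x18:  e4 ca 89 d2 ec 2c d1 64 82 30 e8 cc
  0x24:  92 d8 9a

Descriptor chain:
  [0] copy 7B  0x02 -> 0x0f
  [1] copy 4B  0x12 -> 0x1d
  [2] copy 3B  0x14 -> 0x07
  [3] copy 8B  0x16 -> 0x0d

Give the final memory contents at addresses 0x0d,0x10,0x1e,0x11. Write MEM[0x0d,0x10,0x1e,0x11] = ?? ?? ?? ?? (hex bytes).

MEM[0x0d,0x10,0x1e,0x11] = bd ca 9a 89

  after D0: wrote 7B at 0x0f = c38030ae9a8579
  after D1: wrote 4B at 0x1d = ae9a8579
  after D2: wrote 3B at 0x07 = 8579bd
  after D3: wrote 8B at 0x0d = bd22e4ca89d2ecae
query mem[0x0d]=0xbd, mem[0x10]=0xca, mem[0x1e]=0x9a, mem[0x11]=0x89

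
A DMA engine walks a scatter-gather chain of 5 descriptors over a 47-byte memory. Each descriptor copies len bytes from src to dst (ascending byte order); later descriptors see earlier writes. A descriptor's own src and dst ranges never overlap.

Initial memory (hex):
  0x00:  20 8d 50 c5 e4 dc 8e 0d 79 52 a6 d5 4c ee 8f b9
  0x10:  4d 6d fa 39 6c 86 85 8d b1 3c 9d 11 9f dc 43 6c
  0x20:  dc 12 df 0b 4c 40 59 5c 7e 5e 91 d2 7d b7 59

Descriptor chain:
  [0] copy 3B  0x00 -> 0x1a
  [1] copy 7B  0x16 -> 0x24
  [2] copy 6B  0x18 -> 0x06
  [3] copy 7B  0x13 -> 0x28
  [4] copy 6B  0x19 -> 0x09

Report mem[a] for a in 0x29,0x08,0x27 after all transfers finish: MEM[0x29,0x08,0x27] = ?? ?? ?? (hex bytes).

D0: mem[0x1a..0x1c] <- [20 8d 50]
D1: mem[0x24..0x2a] <- [85 8d b1 3c 20 8d 50]
D2: mem[0x06..0x0b] <- [b1 3c 20 8d 50 dc]
D3: mem[0x28..0x2e] <- [39 6c 86 85 8d b1 3c]
D4: mem[0x09..0x0e] <- [3c 20 8d 50 dc 43]
query mem[0x29]=0x6c, mem[0x08]=0x20, mem[0x27]=0x3c

MEM[0x29,0x08,0x27] = 6c 20 3c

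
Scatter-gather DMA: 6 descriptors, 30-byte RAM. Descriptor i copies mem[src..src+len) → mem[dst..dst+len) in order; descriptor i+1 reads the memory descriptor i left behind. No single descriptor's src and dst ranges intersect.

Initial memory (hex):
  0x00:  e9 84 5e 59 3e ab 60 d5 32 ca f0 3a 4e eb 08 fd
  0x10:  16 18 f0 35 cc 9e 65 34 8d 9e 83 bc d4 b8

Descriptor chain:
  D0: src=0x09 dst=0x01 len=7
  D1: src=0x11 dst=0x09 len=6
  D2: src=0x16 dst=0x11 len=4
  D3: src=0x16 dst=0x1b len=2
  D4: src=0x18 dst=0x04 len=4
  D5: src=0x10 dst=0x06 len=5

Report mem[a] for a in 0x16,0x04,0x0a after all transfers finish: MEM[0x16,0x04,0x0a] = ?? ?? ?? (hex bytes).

#0 dst[0x01+7] := {0xca,0xf0,0x3a,0x4e,0xeb,0x08,0xfd}
#1 dst[0x09+6] := {0x18,0xf0,0x35,0xcc,0x9e,0x65}
#2 dst[0x11+4] := {0x65,0x34,0x8d,0x9e}
#3 dst[0x1b+2] := {0x65,0x34}
#4 dst[0x04+4] := {0x8d,0x9e,0x83,0x65}
#5 dst[0x06+5] := {0x16,0x65,0x34,0x8d,0x9e}
query mem[0x16]=0x65, mem[0x04]=0x8d, mem[0x0a]=0x9e

MEM[0x16,0x04,0x0a] = 65 8d 9e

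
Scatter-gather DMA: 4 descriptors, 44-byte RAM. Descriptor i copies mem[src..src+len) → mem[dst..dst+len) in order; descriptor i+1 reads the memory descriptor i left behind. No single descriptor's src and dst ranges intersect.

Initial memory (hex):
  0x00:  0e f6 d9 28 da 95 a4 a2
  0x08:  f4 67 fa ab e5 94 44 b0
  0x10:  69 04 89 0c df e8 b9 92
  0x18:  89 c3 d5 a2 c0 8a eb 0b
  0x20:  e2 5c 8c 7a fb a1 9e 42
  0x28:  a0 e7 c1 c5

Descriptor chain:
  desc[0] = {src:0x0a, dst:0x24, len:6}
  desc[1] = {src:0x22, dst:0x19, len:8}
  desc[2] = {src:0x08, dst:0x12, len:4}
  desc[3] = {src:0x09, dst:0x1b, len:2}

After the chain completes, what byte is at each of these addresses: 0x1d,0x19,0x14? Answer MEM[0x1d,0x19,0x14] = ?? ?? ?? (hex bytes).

[0] 0x0a->0x24 len=6 : fa ab e5 94 44 b0
[1] 0x22->0x19 len=8 : 8c 7a fa ab e5 94 44 b0
[2] 0x08->0x12 len=4 : f4 67 fa ab
[3] 0x09->0x1b len=2 : 67 fa
query mem[0x1d]=0xe5, mem[0x19]=0x8c, mem[0x14]=0xfa

MEM[0x1d,0x19,0x14] = e5 8c fa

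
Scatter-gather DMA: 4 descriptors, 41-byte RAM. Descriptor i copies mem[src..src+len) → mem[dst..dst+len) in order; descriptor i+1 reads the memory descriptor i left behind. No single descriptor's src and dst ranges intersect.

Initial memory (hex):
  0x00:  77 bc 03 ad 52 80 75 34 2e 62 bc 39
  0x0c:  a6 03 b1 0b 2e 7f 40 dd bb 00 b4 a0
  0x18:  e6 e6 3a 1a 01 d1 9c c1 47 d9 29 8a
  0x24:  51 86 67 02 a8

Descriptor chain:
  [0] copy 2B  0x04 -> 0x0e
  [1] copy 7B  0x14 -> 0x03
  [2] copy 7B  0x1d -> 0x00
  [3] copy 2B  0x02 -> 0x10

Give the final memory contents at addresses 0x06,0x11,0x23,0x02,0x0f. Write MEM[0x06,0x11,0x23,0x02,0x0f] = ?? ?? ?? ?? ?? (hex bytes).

#0 dst[0x0e+2] := {0x52,0x80}
#1 dst[0x03+7] := {0xbb,0x00,0xb4,0xa0,0xe6,0xe6,0x3a}
#2 dst[0x00+7] := {0xd1,0x9c,0xc1,0x47,0xd9,0x29,0x8a}
#3 dst[0x10+2] := {0xc1,0x47}
query mem[0x06]=0x8a, mem[0x11]=0x47, mem[0x23]=0x8a, mem[0x02]=0xc1, mem[0x0f]=0x80

MEM[0x06,0x11,0x23,0x02,0x0f] = 8a 47 8a c1 80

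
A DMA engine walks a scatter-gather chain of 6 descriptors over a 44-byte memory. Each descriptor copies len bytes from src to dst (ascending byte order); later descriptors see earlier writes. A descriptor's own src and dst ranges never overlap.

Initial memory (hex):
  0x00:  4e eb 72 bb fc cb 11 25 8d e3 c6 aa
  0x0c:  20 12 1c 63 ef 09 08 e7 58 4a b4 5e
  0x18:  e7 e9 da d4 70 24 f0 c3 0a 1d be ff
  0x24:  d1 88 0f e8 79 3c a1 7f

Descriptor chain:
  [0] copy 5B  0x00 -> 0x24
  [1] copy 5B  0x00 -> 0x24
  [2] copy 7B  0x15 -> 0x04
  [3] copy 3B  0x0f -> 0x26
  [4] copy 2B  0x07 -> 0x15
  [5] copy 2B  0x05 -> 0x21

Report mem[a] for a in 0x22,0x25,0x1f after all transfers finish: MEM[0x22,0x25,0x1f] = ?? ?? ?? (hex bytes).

MEM[0x22,0x25,0x1f] = 5e eb c3

D0: mem[0x24..0x28] <- [4e eb 72 bb fc]
D1: mem[0x24..0x28] <- [4e eb 72 bb fc]
D2: mem[0x04..0x0a] <- [4a b4 5e e7 e9 da d4]
D3: mem[0x26..0x28] <- [63 ef 09]
D4: mem[0x15..0x16] <- [e7 e9]
D5: mem[0x21..0x22] <- [b4 5e]
query mem[0x22]=0x5e, mem[0x25]=0xeb, mem[0x1f]=0xc3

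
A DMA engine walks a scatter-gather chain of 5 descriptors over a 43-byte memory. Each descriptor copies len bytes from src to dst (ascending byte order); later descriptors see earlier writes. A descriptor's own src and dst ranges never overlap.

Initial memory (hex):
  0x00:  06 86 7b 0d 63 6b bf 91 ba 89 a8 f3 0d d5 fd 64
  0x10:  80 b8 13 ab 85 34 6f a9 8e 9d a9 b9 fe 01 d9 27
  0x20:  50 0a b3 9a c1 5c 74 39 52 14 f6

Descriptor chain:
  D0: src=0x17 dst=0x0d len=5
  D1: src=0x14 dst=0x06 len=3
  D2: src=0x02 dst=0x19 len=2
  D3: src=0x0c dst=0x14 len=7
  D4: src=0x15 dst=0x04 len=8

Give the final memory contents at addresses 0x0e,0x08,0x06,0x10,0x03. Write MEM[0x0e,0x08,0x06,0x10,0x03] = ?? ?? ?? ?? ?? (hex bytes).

  after D0: wrote 5B at 0x0d = a98e9da9b9
  after D1: wrote 3B at 0x06 = 85346f
  after D2: wrote 2B at 0x19 = 7b0d
  after D3: wrote 7B at 0x14 = 0da98e9da9b913
  after D4: wrote 8B at 0x04 = a98e9da9b913b9fe
query mem[0x0e]=0x8e, mem[0x08]=0xb9, mem[0x06]=0x9d, mem[0x10]=0xa9, mem[0x03]=0x0d

MEM[0x0e,0x08,0x06,0x10,0x03] = 8e b9 9d a9 0d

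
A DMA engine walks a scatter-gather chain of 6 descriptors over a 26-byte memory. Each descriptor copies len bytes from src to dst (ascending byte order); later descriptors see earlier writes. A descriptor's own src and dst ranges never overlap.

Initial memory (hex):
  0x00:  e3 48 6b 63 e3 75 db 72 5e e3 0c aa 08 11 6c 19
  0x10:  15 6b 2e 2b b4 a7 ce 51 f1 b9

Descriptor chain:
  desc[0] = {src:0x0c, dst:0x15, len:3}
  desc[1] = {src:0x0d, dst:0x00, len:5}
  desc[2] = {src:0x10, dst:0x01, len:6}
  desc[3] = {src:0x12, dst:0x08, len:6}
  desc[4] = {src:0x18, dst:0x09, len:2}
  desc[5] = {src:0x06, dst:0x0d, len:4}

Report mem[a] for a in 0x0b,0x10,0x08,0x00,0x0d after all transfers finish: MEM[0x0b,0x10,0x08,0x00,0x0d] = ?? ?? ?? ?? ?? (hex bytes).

#0 dst[0x15+3] := {0x08,0x11,0x6c}
#1 dst[0x00+5] := {0x11,0x6c,0x19,0x15,0x6b}
#2 dst[0x01+6] := {0x15,0x6b,0x2e,0x2b,0xb4,0x08}
#3 dst[0x08+6] := {0x2e,0x2b,0xb4,0x08,0x11,0x6c}
#4 dst[0x09+2] := {0xf1,0xb9}
#5 dst[0x0d+4] := {0x08,0x72,0x2e,0xf1}
query mem[0x0b]=0x08, mem[0x10]=0xf1, mem[0x08]=0x2e, mem[0x00]=0x11, mem[0x0d]=0x08

MEM[0x0b,0x10,0x08,0x00,0x0d] = 08 f1 2e 11 08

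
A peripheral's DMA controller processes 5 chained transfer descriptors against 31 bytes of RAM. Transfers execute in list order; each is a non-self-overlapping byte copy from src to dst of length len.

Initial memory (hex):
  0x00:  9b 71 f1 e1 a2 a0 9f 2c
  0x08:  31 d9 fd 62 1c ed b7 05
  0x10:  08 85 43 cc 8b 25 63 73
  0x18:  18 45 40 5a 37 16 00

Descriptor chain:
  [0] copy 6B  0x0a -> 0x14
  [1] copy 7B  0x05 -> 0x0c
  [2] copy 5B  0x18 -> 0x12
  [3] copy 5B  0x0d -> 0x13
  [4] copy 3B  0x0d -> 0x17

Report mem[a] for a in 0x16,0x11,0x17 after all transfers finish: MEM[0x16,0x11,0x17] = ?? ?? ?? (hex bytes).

MEM[0x16,0x11,0x17] = d9 fd 9f

  after D0: wrote 6B at 0x14 = fd621cedb705
  after D1: wrote 7B at 0x0c = a09f2c31d9fd62
  after D2: wrote 5B at 0x12 = b705405a37
  after D3: wrote 5B at 0x13 = 9f2c31d9fd
  after D4: wrote 3B at 0x17 = 9f2c31
query mem[0x16]=0xd9, mem[0x11]=0xfd, mem[0x17]=0x9f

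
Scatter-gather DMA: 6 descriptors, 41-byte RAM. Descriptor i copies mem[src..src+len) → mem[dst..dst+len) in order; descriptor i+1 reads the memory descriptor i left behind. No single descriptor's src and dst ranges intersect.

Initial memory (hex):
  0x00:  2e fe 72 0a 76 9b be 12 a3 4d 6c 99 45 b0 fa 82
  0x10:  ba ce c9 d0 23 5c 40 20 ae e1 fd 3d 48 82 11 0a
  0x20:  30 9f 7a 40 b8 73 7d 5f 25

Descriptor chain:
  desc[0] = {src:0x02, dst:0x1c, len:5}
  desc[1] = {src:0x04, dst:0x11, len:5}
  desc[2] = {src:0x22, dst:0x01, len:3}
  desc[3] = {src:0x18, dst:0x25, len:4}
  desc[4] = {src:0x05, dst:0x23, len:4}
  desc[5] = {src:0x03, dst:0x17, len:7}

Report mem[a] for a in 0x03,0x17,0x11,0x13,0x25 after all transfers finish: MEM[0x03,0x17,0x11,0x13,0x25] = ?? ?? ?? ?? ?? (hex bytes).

MEM[0x03,0x17,0x11,0x13,0x25] = b8 b8 76 be 12

#0 dst[0x1c+5] := {0x72,0x0a,0x76,0x9b,0xbe}
#1 dst[0x11+5] := {0x76,0x9b,0xbe,0x12,0xa3}
#2 dst[0x01+3] := {0x7a,0x40,0xb8}
#3 dst[0x25+4] := {0xae,0xe1,0xfd,0x3d}
#4 dst[0x23+4] := {0x9b,0xbe,0x12,0xa3}
#5 dst[0x17+7] := {0xb8,0x76,0x9b,0xbe,0x12,0xa3,0x4d}
query mem[0x03]=0xb8, mem[0x17]=0xb8, mem[0x11]=0x76, mem[0x13]=0xbe, mem[0x25]=0x12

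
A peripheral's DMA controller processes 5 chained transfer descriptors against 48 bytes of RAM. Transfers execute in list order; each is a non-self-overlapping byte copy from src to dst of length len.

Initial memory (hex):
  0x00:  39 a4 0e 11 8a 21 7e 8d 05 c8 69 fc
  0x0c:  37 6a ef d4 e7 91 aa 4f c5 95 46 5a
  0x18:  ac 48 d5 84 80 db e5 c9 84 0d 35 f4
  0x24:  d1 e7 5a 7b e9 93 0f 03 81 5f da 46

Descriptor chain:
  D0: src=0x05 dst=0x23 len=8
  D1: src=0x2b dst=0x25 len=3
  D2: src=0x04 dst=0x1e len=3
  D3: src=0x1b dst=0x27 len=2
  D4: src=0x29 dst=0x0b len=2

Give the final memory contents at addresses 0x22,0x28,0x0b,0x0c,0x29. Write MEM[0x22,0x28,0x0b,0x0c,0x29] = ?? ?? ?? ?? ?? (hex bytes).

D0: mem[0x23..0x2a] <- [21 7e 8d 05 c8 69 fc 37]
D1: mem[0x25..0x27] <- [03 81 5f]
D2: mem[0x1e..0x20] <- [8a 21 7e]
D3: mem[0x27..0x28] <- [84 80]
D4: mem[0x0b..0x0c] <- [fc 37]
query mem[0x22]=0x35, mem[0x28]=0x80, mem[0x0b]=0xfc, mem[0x0c]=0x37, mem[0x29]=0xfc

MEM[0x22,0x28,0x0b,0x0c,0x29] = 35 80 fc 37 fc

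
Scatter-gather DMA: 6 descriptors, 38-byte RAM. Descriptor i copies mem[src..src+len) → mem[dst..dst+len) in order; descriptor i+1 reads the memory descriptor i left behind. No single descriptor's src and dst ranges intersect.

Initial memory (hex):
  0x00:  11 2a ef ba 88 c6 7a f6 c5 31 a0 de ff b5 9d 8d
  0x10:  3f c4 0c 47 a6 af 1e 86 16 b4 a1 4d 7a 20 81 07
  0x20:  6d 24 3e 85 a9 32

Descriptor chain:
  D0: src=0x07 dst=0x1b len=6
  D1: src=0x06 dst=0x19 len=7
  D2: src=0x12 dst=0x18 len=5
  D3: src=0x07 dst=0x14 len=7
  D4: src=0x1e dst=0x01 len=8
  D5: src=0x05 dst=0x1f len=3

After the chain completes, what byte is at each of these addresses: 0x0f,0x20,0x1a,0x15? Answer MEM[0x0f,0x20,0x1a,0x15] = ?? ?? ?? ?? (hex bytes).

D0: mem[0x1b..0x20] <- [f6 c5 31 a0 de ff]
D1: mem[0x19..0x1f] <- [7a f6 c5 31 a0 de ff]
D2: mem[0x18..0x1c] <- [0c 47 a6 af 1e]
D3: mem[0x14..0x1a] <- [f6 c5 31 a0 de ff b5]
D4: mem[0x01..0x08] <- [de ff ff 24 3e 85 a9 32]
D5: mem[0x1f..0x21] <- [3e 85 a9]
query mem[0x0f]=0x8d, mem[0x20]=0x85, mem[0x1a]=0xb5, mem[0x15]=0xc5

MEM[0x0f,0x20,0x1a,0x15] = 8d 85 b5 c5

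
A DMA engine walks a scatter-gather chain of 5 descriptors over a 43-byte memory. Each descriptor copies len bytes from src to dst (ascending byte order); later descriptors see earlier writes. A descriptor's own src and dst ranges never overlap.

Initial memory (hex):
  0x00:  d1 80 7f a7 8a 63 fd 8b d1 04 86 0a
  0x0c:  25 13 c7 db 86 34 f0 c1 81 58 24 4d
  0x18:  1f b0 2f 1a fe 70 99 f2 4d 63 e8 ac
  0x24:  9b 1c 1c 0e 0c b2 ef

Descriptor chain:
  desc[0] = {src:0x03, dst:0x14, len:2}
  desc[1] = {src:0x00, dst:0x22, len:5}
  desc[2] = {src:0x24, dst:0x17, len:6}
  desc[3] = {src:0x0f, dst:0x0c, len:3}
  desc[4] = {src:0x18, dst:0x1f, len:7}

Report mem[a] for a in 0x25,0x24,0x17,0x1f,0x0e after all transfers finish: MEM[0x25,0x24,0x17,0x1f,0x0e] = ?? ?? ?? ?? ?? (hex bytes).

[0] 0x03->0x14 len=2 : a7 8a
[1] 0x00->0x22 len=5 : d1 80 7f a7 8a
[2] 0x24->0x17 len=6 : 7f a7 8a 0e 0c b2
[3] 0x0f->0x0c len=3 : db 86 34
[4] 0x18->0x1f len=7 : a7 8a 0e 0c b2 70 99
query mem[0x25]=0x99, mem[0x24]=0x70, mem[0x17]=0x7f, mem[0x1f]=0xa7, mem[0x0e]=0x34

MEM[0x25,0x24,0x17,0x1f,0x0e] = 99 70 7f a7 34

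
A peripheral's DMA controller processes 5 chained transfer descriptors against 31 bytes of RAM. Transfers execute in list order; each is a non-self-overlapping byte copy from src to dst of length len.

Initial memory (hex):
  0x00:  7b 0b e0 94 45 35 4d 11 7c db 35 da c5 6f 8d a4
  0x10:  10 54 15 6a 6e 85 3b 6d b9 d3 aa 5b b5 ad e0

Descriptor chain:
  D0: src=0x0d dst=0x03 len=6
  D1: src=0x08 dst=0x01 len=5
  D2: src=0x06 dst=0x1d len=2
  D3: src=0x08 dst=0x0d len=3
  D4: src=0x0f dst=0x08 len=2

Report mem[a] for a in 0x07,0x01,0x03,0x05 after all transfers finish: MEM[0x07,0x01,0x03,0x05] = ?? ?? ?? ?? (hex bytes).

MEM[0x07,0x01,0x03,0x05] = 54 15 35 c5

[0] 0x0d->0x03 len=6 : 6f 8d a4 10 54 15
[1] 0x08->0x01 len=5 : 15 db 35 da c5
[2] 0x06->0x1d len=2 : 10 54
[3] 0x08->0x0d len=3 : 15 db 35
[4] 0x0f->0x08 len=2 : 35 10
query mem[0x07]=0x54, mem[0x01]=0x15, mem[0x03]=0x35, mem[0x05]=0xc5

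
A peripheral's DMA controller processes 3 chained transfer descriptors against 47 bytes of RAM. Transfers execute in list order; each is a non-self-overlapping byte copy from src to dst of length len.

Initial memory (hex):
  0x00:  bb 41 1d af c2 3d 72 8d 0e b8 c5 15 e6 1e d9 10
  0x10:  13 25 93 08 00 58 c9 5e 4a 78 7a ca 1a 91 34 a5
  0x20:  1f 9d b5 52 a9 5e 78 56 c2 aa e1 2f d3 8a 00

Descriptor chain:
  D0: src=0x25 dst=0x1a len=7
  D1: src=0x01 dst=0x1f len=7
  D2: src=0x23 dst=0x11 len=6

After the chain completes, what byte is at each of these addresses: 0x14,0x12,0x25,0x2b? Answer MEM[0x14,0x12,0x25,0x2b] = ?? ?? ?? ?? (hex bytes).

[0] 0x25->0x1a len=7 : 5e 78 56 c2 aa e1 2f
[1] 0x01->0x1f len=7 : 41 1d af c2 3d 72 8d
[2] 0x23->0x11 len=6 : 3d 72 8d 78 56 c2
query mem[0x14]=0x78, mem[0x12]=0x72, mem[0x25]=0x8d, mem[0x2b]=0x2f

MEM[0x14,0x12,0x25,0x2b] = 78 72 8d 2f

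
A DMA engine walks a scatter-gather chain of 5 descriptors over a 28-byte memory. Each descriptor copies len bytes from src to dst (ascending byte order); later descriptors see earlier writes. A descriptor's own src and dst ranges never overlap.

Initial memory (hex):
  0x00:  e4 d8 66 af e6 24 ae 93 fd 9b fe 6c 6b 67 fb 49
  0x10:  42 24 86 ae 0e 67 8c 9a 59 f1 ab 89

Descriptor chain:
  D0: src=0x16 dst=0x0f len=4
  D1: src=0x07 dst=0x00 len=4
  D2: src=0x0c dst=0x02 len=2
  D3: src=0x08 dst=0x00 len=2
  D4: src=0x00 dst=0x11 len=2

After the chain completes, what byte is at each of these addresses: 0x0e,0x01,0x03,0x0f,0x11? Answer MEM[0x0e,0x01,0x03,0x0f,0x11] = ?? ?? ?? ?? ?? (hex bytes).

MEM[0x0e,0x01,0x03,0x0f,0x11] = fb 9b 67 8c fd

  after D0: wrote 4B at 0x0f = 8c9a59f1
  after D1: wrote 4B at 0x00 = 93fd9bfe
  after D2: wrote 2B at 0x02 = 6b67
  after D3: wrote 2B at 0x00 = fd9b
  after D4: wrote 2B at 0x11 = fd9b
query mem[0x0e]=0xfb, mem[0x01]=0x9b, mem[0x03]=0x67, mem[0x0f]=0x8c, mem[0x11]=0xfd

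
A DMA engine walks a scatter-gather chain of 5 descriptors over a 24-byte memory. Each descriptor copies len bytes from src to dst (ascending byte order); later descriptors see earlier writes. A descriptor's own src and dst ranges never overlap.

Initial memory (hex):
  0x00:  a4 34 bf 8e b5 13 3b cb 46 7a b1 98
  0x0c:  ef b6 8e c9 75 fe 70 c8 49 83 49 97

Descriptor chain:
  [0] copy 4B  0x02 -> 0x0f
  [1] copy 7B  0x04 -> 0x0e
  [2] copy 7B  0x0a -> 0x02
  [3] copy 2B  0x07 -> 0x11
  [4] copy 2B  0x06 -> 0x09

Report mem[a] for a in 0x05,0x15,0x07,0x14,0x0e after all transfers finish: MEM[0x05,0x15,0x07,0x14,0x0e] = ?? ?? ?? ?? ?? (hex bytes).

D0: mem[0x0f..0x12] <- [bf 8e b5 13]
D1: mem[0x0e..0x14] <- [b5 13 3b cb 46 7a b1]
D2: mem[0x02..0x08] <- [b1 98 ef b6 b5 13 3b]
D3: mem[0x11..0x12] <- [13 3b]
D4: mem[0x09..0x0a] <- [b5 13]
query mem[0x05]=0xb6, mem[0x15]=0x83, mem[0x07]=0x13, mem[0x14]=0xb1, mem[0x0e]=0xb5

MEM[0x05,0x15,0x07,0x14,0x0e] = b6 83 13 b1 b5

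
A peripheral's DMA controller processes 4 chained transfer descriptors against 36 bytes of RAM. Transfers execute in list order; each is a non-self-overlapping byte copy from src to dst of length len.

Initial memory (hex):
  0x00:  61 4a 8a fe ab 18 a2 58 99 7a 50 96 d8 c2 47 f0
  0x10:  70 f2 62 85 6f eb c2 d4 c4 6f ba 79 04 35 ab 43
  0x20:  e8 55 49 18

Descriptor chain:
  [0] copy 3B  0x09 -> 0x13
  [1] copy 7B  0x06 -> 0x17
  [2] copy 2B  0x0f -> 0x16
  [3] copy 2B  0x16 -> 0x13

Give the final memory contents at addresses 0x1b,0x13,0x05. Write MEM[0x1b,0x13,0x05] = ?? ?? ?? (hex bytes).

[0] 0x09->0x13 len=3 : 7a 50 96
[1] 0x06->0x17 len=7 : a2 58 99 7a 50 96 d8
[2] 0x0f->0x16 len=2 : f0 70
[3] 0x16->0x13 len=2 : f0 70
query mem[0x1b]=0x50, mem[0x13]=0xf0, mem[0x05]=0x18

MEM[0x1b,0x13,0x05] = 50 f0 18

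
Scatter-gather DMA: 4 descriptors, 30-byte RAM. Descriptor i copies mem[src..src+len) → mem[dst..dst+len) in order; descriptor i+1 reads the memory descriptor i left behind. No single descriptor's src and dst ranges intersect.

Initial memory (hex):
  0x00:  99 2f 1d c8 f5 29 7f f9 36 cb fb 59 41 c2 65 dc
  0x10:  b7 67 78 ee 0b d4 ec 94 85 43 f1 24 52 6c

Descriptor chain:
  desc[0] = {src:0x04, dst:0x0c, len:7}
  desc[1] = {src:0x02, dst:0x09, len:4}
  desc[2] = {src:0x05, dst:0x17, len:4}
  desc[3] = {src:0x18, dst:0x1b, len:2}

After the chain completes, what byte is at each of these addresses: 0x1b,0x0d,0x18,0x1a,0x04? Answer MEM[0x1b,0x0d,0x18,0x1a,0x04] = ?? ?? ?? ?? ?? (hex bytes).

MEM[0x1b,0x0d,0x18,0x1a,0x04] = 7f 29 7f 36 f5

[0] 0x04->0x0c len=7 : f5 29 7f f9 36 cb fb
[1] 0x02->0x09 len=4 : 1d c8 f5 29
[2] 0x05->0x17 len=4 : 29 7f f9 36
[3] 0x18->0x1b len=2 : 7f f9
query mem[0x1b]=0x7f, mem[0x0d]=0x29, mem[0x18]=0x7f, mem[0x1a]=0x36, mem[0x04]=0xf5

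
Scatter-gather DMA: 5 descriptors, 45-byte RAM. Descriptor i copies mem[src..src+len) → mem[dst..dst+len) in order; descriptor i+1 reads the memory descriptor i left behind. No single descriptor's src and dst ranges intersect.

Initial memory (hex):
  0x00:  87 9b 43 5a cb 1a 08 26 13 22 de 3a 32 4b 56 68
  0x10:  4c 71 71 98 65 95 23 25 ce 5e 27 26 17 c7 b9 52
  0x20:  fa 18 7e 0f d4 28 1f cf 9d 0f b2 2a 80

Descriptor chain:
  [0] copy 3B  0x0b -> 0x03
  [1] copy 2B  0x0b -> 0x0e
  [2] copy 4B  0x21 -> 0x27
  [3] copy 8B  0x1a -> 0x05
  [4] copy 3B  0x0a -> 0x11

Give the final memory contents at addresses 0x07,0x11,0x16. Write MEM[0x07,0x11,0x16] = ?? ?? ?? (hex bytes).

MEM[0x07,0x11,0x16] = 17 52 23

D0: mem[0x03..0x05] <- [3a 32 4b]
D1: mem[0x0e..0x0f] <- [3a 32]
D2: mem[0x27..0x2a] <- [18 7e 0f d4]
D3: mem[0x05..0x0c] <- [27 26 17 c7 b9 52 fa 18]
D4: mem[0x11..0x13] <- [52 fa 18]
query mem[0x07]=0x17, mem[0x11]=0x52, mem[0x16]=0x23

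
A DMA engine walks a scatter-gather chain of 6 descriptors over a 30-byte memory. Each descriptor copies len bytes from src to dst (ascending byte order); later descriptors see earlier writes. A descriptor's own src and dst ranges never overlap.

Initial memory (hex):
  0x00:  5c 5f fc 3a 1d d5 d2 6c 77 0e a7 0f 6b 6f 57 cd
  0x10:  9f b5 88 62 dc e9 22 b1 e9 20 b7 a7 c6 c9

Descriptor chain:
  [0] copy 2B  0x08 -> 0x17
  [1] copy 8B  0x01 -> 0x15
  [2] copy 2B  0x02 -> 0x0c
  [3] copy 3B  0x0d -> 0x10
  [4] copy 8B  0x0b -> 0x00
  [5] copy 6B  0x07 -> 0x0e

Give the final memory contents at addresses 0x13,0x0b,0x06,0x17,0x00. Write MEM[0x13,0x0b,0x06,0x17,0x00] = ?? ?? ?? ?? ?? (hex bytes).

D0: mem[0x17..0x18] <- [77 0e]
D1: mem[0x15..0x1c] <- [5f fc 3a 1d d5 d2 6c 77]
D2: mem[0x0c..0x0d] <- [fc 3a]
D3: mem[0x10..0x12] <- [3a 57 cd]
D4: mem[0x00..0x07] <- [0f fc 3a 57 cd 3a 57 cd]
D5: mem[0x0e..0x13] <- [cd 77 0e a7 0f fc]
query mem[0x13]=0xfc, mem[0x0b]=0x0f, mem[0x06]=0x57, mem[0x17]=0x3a, mem[0x00]=0x0f

MEM[0x13,0x0b,0x06,0x17,0x00] = fc 0f 57 3a 0f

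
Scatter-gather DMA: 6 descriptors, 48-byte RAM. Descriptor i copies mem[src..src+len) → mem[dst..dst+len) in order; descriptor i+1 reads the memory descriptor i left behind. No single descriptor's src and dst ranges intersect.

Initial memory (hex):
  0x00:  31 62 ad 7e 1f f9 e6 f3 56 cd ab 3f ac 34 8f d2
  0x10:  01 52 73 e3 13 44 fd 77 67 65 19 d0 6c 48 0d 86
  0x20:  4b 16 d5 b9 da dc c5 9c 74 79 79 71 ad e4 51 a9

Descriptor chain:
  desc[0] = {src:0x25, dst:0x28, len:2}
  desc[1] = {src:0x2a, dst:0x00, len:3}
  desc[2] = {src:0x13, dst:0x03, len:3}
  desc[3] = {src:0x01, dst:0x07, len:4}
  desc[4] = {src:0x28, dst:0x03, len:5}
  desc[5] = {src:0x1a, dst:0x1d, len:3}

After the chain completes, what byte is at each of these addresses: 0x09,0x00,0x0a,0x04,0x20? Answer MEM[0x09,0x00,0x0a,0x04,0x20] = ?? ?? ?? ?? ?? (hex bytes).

MEM[0x09,0x00,0x0a,0x04,0x20] = e3 79 13 c5 4b

#0 dst[0x28+2] := {0xdc,0xc5}
#1 dst[0x00+3] := {0x79,0x71,0xad}
#2 dst[0x03+3] := {0xe3,0x13,0x44}
#3 dst[0x07+4] := {0x71,0xad,0xe3,0x13}
#4 dst[0x03+5] := {0xdc,0xc5,0x79,0x71,0xad}
#5 dst[0x1d+3] := {0x19,0xd0,0x6c}
query mem[0x09]=0xe3, mem[0x00]=0x79, mem[0x0a]=0x13, mem[0x04]=0xc5, mem[0x20]=0x4b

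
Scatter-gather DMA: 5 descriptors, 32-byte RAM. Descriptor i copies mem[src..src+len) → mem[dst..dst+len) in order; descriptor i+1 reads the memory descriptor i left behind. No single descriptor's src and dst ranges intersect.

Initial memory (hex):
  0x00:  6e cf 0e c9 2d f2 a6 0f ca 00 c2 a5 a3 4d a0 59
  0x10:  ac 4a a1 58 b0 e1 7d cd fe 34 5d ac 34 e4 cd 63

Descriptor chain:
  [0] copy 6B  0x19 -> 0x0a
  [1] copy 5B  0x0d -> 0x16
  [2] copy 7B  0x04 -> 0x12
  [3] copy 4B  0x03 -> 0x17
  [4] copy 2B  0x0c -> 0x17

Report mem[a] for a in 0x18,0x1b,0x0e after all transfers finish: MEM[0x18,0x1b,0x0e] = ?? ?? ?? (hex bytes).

[0] 0x19->0x0a len=6 : 34 5d ac 34 e4 cd
[1] 0x0d->0x16 len=5 : 34 e4 cd ac 4a
[2] 0x04->0x12 len=7 : 2d f2 a6 0f ca 00 34
[3] 0x03->0x17 len=4 : c9 2d f2 a6
[4] 0x0c->0x17 len=2 : ac 34
query mem[0x18]=0x34, mem[0x1b]=0xac, mem[0x0e]=0xe4

MEM[0x18,0x1b,0x0e] = 34 ac e4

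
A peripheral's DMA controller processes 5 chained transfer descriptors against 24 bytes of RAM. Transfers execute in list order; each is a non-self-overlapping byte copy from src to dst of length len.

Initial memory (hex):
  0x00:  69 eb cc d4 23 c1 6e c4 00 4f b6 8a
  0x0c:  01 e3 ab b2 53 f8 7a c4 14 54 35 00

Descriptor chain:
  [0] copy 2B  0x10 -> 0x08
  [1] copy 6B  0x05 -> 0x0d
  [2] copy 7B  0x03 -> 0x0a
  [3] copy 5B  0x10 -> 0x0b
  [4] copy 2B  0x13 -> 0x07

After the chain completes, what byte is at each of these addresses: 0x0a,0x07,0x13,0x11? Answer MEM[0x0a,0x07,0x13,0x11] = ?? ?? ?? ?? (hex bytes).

#0 dst[0x08+2] := {0x53,0xf8}
#1 dst[0x0d+6] := {0xc1,0x6e,0xc4,0x53,0xf8,0xb6}
#2 dst[0x0a+7] := {0xd4,0x23,0xc1,0x6e,0xc4,0x53,0xf8}
#3 dst[0x0b+5] := {0xf8,0xf8,0xb6,0xc4,0x14}
#4 dst[0x07+2] := {0xc4,0x14}
query mem[0x0a]=0xd4, mem[0x07]=0xc4, mem[0x13]=0xc4, mem[0x11]=0xf8

MEM[0x0a,0x07,0x13,0x11] = d4 c4 c4 f8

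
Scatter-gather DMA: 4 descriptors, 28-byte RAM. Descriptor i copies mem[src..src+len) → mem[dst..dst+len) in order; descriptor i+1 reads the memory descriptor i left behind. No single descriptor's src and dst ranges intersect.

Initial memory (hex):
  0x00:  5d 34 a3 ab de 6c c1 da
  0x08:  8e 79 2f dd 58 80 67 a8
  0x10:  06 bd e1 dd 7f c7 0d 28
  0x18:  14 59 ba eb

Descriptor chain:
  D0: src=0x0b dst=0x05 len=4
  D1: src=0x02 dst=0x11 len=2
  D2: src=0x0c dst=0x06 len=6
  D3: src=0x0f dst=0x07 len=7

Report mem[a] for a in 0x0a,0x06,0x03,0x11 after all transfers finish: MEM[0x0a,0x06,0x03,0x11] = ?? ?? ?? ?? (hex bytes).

MEM[0x0a,0x06,0x03,0x11] = ab 58 ab a3

#0 dst[0x05+4] := {0xdd,0x58,0x80,0x67}
#1 dst[0x11+2] := {0xa3,0xab}
#2 dst[0x06+6] := {0x58,0x80,0x67,0xa8,0x06,0xa3}
#3 dst[0x07+7] := {0xa8,0x06,0xa3,0xab,0xdd,0x7f,0xc7}
query mem[0x0a]=0xab, mem[0x06]=0x58, mem[0x03]=0xab, mem[0x11]=0xa3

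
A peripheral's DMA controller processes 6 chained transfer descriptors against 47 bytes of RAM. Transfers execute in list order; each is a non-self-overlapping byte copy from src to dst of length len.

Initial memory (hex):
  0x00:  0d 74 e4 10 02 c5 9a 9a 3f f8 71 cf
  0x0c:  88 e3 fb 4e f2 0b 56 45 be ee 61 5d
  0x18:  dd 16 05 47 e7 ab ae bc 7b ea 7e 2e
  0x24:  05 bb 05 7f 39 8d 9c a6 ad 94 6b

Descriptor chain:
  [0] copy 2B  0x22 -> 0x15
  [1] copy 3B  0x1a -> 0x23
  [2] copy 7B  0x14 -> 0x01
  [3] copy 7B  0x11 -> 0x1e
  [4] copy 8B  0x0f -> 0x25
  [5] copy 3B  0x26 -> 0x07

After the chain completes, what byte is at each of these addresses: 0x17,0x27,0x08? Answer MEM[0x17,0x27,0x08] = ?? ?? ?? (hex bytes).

MEM[0x17,0x27,0x08] = 5d 0b 0b

[0] 0x22->0x15 len=2 : 7e 2e
[1] 0x1a->0x23 len=3 : 05 47 e7
[2] 0x14->0x01 len=7 : be 7e 2e 5d dd 16 05
[3] 0x11->0x1e len=7 : 0b 56 45 be 7e 2e 5d
[4] 0x0f->0x25 len=8 : 4e f2 0b 56 45 be 7e 2e
[5] 0x26->0x07 len=3 : f2 0b 56
query mem[0x17]=0x5d, mem[0x27]=0x0b, mem[0x08]=0x0b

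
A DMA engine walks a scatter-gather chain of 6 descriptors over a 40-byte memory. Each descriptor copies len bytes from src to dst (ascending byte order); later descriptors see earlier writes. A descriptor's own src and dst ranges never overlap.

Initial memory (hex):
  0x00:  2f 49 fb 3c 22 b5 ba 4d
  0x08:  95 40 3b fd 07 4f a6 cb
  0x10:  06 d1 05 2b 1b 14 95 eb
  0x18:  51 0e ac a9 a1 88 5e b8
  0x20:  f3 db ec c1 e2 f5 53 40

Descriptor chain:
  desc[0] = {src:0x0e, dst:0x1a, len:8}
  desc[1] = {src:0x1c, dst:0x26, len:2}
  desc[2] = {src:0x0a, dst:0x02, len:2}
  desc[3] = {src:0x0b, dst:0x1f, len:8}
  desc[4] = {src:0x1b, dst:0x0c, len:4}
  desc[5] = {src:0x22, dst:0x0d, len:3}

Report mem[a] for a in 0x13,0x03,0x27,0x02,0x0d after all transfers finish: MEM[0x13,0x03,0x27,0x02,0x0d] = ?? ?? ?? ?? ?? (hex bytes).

[0] 0x0e->0x1a len=8 : a6 cb 06 d1 05 2b 1b 14
[1] 0x1c->0x26 len=2 : 06 d1
[2] 0x0a->0x02 len=2 : 3b fd
[3] 0x0b->0x1f len=8 : fd 07 4f a6 cb 06 d1 05
[4] 0x1b->0x0c len=4 : cb 06 d1 05
[5] 0x22->0x0d len=3 : a6 cb 06
query mem[0x13]=0x2b, mem[0x03]=0xfd, mem[0x27]=0xd1, mem[0x02]=0x3b, mem[0x0d]=0xa6

MEM[0x13,0x03,0x27,0x02,0x0d] = 2b fd d1 3b a6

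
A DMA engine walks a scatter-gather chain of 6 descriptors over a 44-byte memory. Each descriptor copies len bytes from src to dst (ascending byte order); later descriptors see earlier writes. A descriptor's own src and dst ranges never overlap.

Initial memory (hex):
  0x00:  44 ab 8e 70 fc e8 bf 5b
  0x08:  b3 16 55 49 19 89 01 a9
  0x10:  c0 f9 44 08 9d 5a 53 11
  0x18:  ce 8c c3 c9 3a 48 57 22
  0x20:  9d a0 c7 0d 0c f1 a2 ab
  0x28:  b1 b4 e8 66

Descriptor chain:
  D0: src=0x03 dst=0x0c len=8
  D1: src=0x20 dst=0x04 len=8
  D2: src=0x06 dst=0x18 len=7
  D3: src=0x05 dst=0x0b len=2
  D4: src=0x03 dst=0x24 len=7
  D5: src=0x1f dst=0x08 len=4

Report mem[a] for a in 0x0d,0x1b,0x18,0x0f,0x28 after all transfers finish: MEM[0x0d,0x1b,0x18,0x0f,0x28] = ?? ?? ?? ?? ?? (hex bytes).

MEM[0x0d,0x1b,0x18,0x0f,0x28] = fc f1 c7 bf 0d

#0 dst[0x0c+8] := {0x70,0xfc,0xe8,0xbf,0x5b,0xb3,0x16,0x55}
#1 dst[0x04+8] := {0x9d,0xa0,0xc7,0x0d,0x0c,0xf1,0xa2,0xab}
#2 dst[0x18+7] := {0xc7,0x0d,0x0c,0xf1,0xa2,0xab,0x70}
#3 dst[0x0b+2] := {0xa0,0xc7}
#4 dst[0x24+7] := {0x70,0x9d,0xa0,0xc7,0x0d,0x0c,0xf1}
#5 dst[0x08+4] := {0x22,0x9d,0xa0,0xc7}
query mem[0x0d]=0xfc, mem[0x1b]=0xf1, mem[0x18]=0xc7, mem[0x0f]=0xbf, mem[0x28]=0x0d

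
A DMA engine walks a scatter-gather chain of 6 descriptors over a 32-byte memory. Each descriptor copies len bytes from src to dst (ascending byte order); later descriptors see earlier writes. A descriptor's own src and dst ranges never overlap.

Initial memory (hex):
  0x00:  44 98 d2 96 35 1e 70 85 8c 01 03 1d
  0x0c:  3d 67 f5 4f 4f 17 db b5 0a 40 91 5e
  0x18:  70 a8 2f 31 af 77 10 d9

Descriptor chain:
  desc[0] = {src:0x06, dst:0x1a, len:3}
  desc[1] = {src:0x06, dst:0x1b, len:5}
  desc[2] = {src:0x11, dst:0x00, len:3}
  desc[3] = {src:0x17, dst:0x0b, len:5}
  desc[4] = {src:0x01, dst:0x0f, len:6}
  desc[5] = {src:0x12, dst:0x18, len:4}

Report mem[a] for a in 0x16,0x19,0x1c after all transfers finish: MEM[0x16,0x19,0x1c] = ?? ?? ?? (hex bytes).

MEM[0x16,0x19,0x1c] = 91 1e 85

  after D0: wrote 3B at 0x1a = 70858c
  after D1: wrote 5B at 0x1b = 70858c0103
  after D2: wrote 3B at 0x00 = 17dbb5
  after D3: wrote 5B at 0x0b = 5e70a87070
  after D4: wrote 6B at 0x0f = dbb596351e70
  after D5: wrote 4B at 0x18 = 351e7040
query mem[0x16]=0x91, mem[0x19]=0x1e, mem[0x1c]=0x85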